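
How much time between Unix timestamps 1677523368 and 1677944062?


420694 seconds (116.9 hours / 4.87 days)

Difference = 1677944062 - 1677523368 = 420694 seconds
In hours: 420694 / 3600 ≈ 116.9
In days: 420694 / 86400 ≈ 4.87


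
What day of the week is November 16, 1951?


Friday

Zeller's congruence:
q=16, m=11, k=51, j=19
h = (16 + ⌊13×12/5⌋ + 51 + ⌊51/4⌋ + ⌊19/4⌋ - 2×19) mod 7
= (16 + 31 + 51 + 12 + 4 - 38) mod 7
= 76 mod 7 = 6
h=6 → Friday


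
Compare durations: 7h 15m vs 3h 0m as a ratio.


Duration 1: 435 minutes
Duration 2: 180 minutes
Ratio = 435:180
GCD = 15
Simplified = 29:12
As a decimal: 29/12 ≈ 2.42

29:12 (2.42)


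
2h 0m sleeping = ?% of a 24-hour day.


8.3%

Time: 120 minutes
Day: 1440 minutes
Percentage = (120/1440) × 100 ≈ 8.3%


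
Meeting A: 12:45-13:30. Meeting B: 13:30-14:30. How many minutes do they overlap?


0 minutes

Meeting A: 765-810 (in minutes from midnight)
Meeting B: 810-870
Overlap start = max(765, 810) = 810
Overlap end = min(810, 870) = 810
Overlap = max(0, 810 - 810) = 0 min


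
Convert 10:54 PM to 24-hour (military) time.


Input: 10:54 PM
PM: 10 + 12 = 22

22:54


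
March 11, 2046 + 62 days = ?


Start: March 11, 2046
Add 62 days
March 11 → April 1: 31 - 11 + 1 = 21 days (62 - 21 = 41 left)
April 1 → May 1: 30 - 1 + 1 = 30 days (41 - 30 = 11 left)
May 1 + 11 = May 12, 2046

May 12, 2046


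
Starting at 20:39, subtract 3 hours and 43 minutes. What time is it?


Start: 1239 minutes from midnight
Subtract: 223 minutes
Remaining: 1239 - 223 = 1016
Hours: 16, Minutes: 56

16:56


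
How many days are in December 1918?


Month: December (month 12)
December has 31 days

31 days


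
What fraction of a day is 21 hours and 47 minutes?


Total minutes: 21×60 + 47 = 1307
Day = 24×60 = 1440 minutes
Fraction = 1307/1440 ≈ 0.9076
As a percentage: 1307/1440 × 100 ≈ 90.76%

0.9076 (90.76%)


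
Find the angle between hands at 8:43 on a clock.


3.5°

Hour hand = 8×30 + 43×0.5 = 261.5°
Minute hand = 43×6 = 258°
Difference = |261.5 - 258| = 3.5°


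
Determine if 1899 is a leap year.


No

Rules: divisible by 4 AND (not by 100 OR by 400)
1899 ÷ 4 = 474 remainder 3 → not divisible by 4
Not divisible by 4 → not a leap year


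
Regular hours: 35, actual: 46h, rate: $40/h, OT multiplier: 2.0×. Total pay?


Regular: 35h × $40 = $1400.00
Overtime: 46 - 35 = 11h
OT pay: 11h × $40 × 2.0 = $880.00
Total = $1400.00 + $880.00 = $2280.00

$2280.00


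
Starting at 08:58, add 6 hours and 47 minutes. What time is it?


15:45

Start: 538 minutes from midnight
Add: 407 minutes
Total: 945 minutes
Hours: 945 ÷ 60 = 15 remainder 45


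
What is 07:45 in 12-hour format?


Hour: 7
7 < 12 → AM

7:45 AM


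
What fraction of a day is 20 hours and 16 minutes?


0.8444 (84.44%)

Total minutes: 20×60 + 16 = 1216
Day = 24×60 = 1440 minutes
Fraction = 1216/1440 ≈ 0.8444
As a percentage: 1216/1440 × 100 ≈ 84.44%


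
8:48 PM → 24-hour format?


Input: 8:48 PM
PM: 8 + 12 = 20

20:48


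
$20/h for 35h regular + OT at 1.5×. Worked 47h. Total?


Regular: 35h × $20 = $700.00
Overtime: 47 - 35 = 12h
OT pay: 12h × $20 × 1.5 = $360.00
Total = $700.00 + $360.00 = $1060.00

$1060.00


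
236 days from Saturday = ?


Thursday

Start: Saturday (index 5)
(5 + 236) mod 7
= 241 mod 7
= 3
Index 3 → Thursday


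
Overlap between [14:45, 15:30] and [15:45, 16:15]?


0 minutes

Meeting A: 885-930 (in minutes from midnight)
Meeting B: 945-975
Overlap start = max(885, 945) = 945
Overlap end = min(930, 975) = 930
Overlap = max(0, 930 - 945) = 0 min


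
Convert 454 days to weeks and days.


Weeks: 454 ÷ 7 = 64 remainder 6

64 weeks 6 days


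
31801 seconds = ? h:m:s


8h 50m 1s

Hours: 31801 ÷ 3600 = 8 remainder 3001
Minutes: 3001 ÷ 60 = 50 remainder 1
Seconds: 1


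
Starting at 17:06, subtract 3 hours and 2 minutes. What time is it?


14:04

Start: 1026 minutes from midnight
Subtract: 182 minutes
Remaining: 1026 - 182 = 844
Hours: 14, Minutes: 4


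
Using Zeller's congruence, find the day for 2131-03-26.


Monday

Zeller's congruence:
q=26, m=3, k=31, j=21
h = (26 + ⌊13×4/5⌋ + 31 + ⌊31/4⌋ + ⌊21/4⌋ - 2×21) mod 7
= (26 + 10 + 31 + 7 + 5 - 42) mod 7
= 37 mod 7 = 2
h=2 → Monday


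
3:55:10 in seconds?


14110 seconds

Hours: 3 × 3600 = 10800
Minutes: 55 × 60 = 3300
Seconds: 10
Total = 10800 + 3300 + 10 = 14110


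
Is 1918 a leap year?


Rules: divisible by 4 AND (not by 100 OR by 400)
1918 ÷ 4 = 479 remainder 2 → not divisible by 4
Not divisible by 4 → not a leap year

No


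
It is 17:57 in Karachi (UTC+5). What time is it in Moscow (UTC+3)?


Time difference = UTC+3 - UTC+5 = -2 hours
New hour = (17 -2) mod 24
= 15 mod 24 = 15
Minutes unchanged → 15:57

15:57


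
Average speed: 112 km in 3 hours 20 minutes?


33.6 km/h

Distance: 112 km
Time: 3h 20m = 200 min = 200/60 = 10/3 hours
Speed = 112 ÷ (10/3) = 112 × 3 / 10 = 336/10 = 33.6 km/h


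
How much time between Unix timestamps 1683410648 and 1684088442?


677794 seconds (188.3 hours / 7.84 days)

Difference = 1684088442 - 1683410648 = 677794 seconds
In hours: 677794 / 3600 ≈ 188.3
In days: 677794 / 86400 ≈ 7.84


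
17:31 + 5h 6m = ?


22:37

Start: 1051 minutes from midnight
Add: 306 minutes
Total: 1357 minutes
Hours: 1357 ÷ 60 = 22 remainder 37


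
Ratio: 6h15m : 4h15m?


25:17 (1.47)

Duration 1: 375 minutes
Duration 2: 255 minutes
Ratio = 375:255
GCD = 15
Simplified = 25:17
As a decimal: 25/17 ≈ 1.47


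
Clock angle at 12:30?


165.0°

Hour hand (12 ≡ 0 on the dial): 0×30 + 30×0.5 = 15.0°
Minute hand = 30×6 = 180°
Difference = |15.0 - 180| = 165.0°


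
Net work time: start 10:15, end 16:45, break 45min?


Total time = (16×60+45) - (10×60+15)
= 1005 - 615 = 390 min
Minus break: 390 - 45 = 345 min
= 5h 45m

5h 45m (345 minutes)


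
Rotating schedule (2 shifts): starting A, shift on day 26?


Shift B

Shifts: A, B
Start: A (index 0)
Day 26: (0 + 26 - 1) mod 2
= 25 mod 2
= 1
Index 1 → shift B


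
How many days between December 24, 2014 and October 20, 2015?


300 days

From December 24, 2014 to October 20, 2015
Rest of December 2014: 31 - 24 = 7
Full months: January 31, February 2015 28, March 31, April 30, May 31, June 30, July 31, August 31, September 30
Days into October 2015: 20
Total = 7 + 31 + 28 + 31 + 30 + 31 + 30 + 31 + 31 + 30 + 20 = 300 days


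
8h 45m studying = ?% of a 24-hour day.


36.5%

Time: 525 minutes
Day: 1440 minutes
Percentage = (525/1440) × 100 ≈ 36.5%


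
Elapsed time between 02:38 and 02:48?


0h 10m

End time in minutes: 2×60 + 48 = 168
Start time in minutes: 2×60 + 38 = 158
Difference = 168 - 158 = 10 minutes
= 0 hours 10 minutes


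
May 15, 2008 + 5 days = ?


Start: May 15, 2008
Add 5 days
May 15 + 5 = May 20, 2008

May 20, 2008


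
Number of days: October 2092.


31 days

Month: October (month 10)
October has 31 days


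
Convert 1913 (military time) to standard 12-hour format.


7:13 PM

Hour: 19
19 - 12 = 7 → PM


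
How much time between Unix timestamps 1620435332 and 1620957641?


Difference = 1620957641 - 1620435332 = 522309 seconds
In hours: 522309 / 3600 ≈ 145.1
In days: 522309 / 86400 ≈ 6.05

522309 seconds (145.1 hours / 6.05 days)


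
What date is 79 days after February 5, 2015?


Start: February 5, 2015
Add 79 days
February 5 → March 1: 28 - 5 + 1 = 24 days (79 - 24 = 55 left)
March 1 → April 1: 31 - 1 + 1 = 31 days (55 - 31 = 24 left)
April 1 + 24 = April 25, 2015

April 25, 2015


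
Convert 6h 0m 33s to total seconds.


Hours: 6 × 3600 = 21600
Minutes: 0 × 60 = 0
Seconds: 33
Total = 21600 + 0 + 33 = 21633

21633 seconds


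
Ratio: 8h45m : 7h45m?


35:31 (1.13)

Duration 1: 525 minutes
Duration 2: 465 minutes
Ratio = 525:465
GCD = 15
Simplified = 35:31
As a decimal: 35/31 ≈ 1.13


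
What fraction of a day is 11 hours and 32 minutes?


0.4806 (48.06%)

Total minutes: 11×60 + 32 = 692
Day = 24×60 = 1440 minutes
Fraction = 692/1440 ≈ 0.4806
As a percentage: 692/1440 × 100 ≈ 48.06%


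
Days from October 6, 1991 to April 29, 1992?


From October 6, 1991 to April 29, 1992
Rest of October 1991: 31 - 6 = 25
Full months: November 30, December 31, January 31, February 1992 29, March 31
Days into April 1992: 29
Total = 25 + 30 + 31 + 31 + 29 + 31 + 29 = 206 days

206 days


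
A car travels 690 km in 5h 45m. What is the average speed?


120.0 km/h

Distance: 690 km
Time: 5h 45m = 345 min = 345/60 = 23/4 hours
Speed = 690 ÷ (23/4) = 690 × 4 / 23 = 2760/23 = 120.0 km/h


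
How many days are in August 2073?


Month: August (month 8)
August has 31 days

31 days


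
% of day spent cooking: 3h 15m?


13.5%

Time: 195 minutes
Day: 1440 minutes
Percentage = (195/1440) × 100 ≈ 13.5%


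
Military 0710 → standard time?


7:10 AM

Hour: 7
7 < 12 → AM


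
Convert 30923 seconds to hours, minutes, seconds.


8h 35m 23s

Hours: 30923 ÷ 3600 = 8 remainder 2123
Minutes: 2123 ÷ 60 = 35 remainder 23
Seconds: 23


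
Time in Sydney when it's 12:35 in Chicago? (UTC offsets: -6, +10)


Time difference = UTC+10 - UTC-6 = +16 hours
New hour = (12 + 16) mod 24
= 28 mod 24 = 4
Minutes unchanged → 04:35; 28 ≥ 24 → next day

04:35 (next day)


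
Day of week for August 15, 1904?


Monday

Zeller's congruence:
q=15, m=8, k=4, j=19
h = (15 + ⌊13×9/5⌋ + 4 + ⌊4/4⌋ + ⌊19/4⌋ - 2×19) mod 7
= (15 + 23 + 4 + 1 + 4 - 38) mod 7
= 9 mod 7 = 2
h=2 → Monday


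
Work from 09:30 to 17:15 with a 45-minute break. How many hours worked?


Total time = (17×60+15) - (9×60+30)
= 1035 - 570 = 465 min
Minus break: 465 - 45 = 420 min
= 7h 0m

7h 0m (420 minutes)


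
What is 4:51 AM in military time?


04:51

Input: 4:51 AM
AM hour stays: 4


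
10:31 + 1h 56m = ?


Start: 631 minutes from midnight
Add: 116 minutes
Total: 747 minutes
Hours: 747 ÷ 60 = 12 remainder 27

12:27


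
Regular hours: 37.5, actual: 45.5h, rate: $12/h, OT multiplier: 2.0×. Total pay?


$642.00

Regular: 37.5h × $12 = $450.00
Overtime: 45.5 - 37.5 = 8.0h
OT pay: 8.0h × $12 × 2.0 = $192.00
Total = $450.00 + $192.00 = $642.00


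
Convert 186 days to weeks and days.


26 weeks 4 days

Weeks: 186 ÷ 7 = 26 remainder 4


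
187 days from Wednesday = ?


Start: Wednesday (index 2)
(2 + 187) mod 7
= 189 mod 7
= 0
Index 0 → Monday

Monday


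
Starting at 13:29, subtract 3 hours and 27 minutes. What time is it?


10:02

Start: 809 minutes from midnight
Subtract: 207 minutes
Remaining: 809 - 207 = 602
Hours: 10, Minutes: 2


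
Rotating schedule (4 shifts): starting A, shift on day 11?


Shift C

Shifts: A, B, C, D
Start: A (index 0)
Day 11: (0 + 11 - 1) mod 4
= 10 mod 4
= 2
Index 2 → shift C


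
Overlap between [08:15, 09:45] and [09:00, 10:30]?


Meeting A: 495-585 (in minutes from midnight)
Meeting B: 540-630
Overlap start = max(495, 540) = 540
Overlap end = min(585, 630) = 585
Overlap = max(0, 585 - 540) = 45 min

45 minutes


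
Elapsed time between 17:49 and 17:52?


0h 3m

End time in minutes: 17×60 + 52 = 1072
Start time in minutes: 17×60 + 49 = 1069
Difference = 1072 - 1069 = 3 minutes
= 0 hours 3 minutes


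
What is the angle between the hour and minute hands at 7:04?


172.0°

Hour hand = 7×30 + 4×0.5 = 212.0°
Minute hand = 4×6 = 24°
Difference = |212.0 - 24| = 188.0°
Since > 180°: 360 - 188.0 = 172.0°


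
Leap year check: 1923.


Rules: divisible by 4 AND (not by 100 OR by 400)
1923 ÷ 4 = 480 remainder 3 → not divisible by 4
Not divisible by 4 → not a leap year

No


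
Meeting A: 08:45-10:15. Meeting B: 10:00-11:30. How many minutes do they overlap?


Meeting A: 525-615 (in minutes from midnight)
Meeting B: 600-690
Overlap start = max(525, 600) = 600
Overlap end = min(615, 690) = 615
Overlap = max(0, 615 - 600) = 15 min

15 minutes


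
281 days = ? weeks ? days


40 weeks 1 days

Weeks: 281 ÷ 7 = 40 remainder 1


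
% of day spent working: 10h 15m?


42.7%

Time: 615 minutes
Day: 1440 minutes
Percentage = (615/1440) × 100 ≈ 42.7%


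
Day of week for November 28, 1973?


Wednesday

Zeller's congruence:
q=28, m=11, k=73, j=19
h = (28 + ⌊13×12/5⌋ + 73 + ⌊73/4⌋ + ⌊19/4⌋ - 2×19) mod 7
= (28 + 31 + 73 + 18 + 4 - 38) mod 7
= 116 mod 7 = 4
h=4 → Wednesday


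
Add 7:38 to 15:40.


23:18

Start: 940 minutes from midnight
Add: 458 minutes
Total: 1398 minutes
Hours: 1398 ÷ 60 = 23 remainder 18


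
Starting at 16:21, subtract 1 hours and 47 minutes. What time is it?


Start: 981 minutes from midnight
Subtract: 107 minutes
Remaining: 981 - 107 = 874
Hours: 14, Minutes: 34

14:34


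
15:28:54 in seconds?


Hours: 15 × 3600 = 54000
Minutes: 28 × 60 = 1680
Seconds: 54
Total = 54000 + 1680 + 54 = 55734

55734 seconds


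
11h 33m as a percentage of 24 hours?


Total minutes: 11×60 + 33 = 693
Day = 24×60 = 1440 minutes
Fraction = 693/1440 ≈ 0.4813
As a percentage: 693/1440 × 100 ≈ 48.13%

0.4813 (48.13%)


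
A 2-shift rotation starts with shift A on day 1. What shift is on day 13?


Shifts: A, B
Start: A (index 0)
Day 13: (0 + 13 - 1) mod 2
= 12 mod 2
= 0
Index 0 → shift A

Shift A


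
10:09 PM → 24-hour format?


22:09

Input: 10:09 PM
PM: 10 + 12 = 22


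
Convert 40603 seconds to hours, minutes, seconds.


Hours: 40603 ÷ 3600 = 11 remainder 1003
Minutes: 1003 ÷ 60 = 16 remainder 43
Seconds: 43

11h 16m 43s


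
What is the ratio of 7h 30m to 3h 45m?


2:1 (2.00)

Duration 1: 450 minutes
Duration 2: 225 minutes
Ratio = 450:225
GCD = 225
Simplified = 2:1
As a decimal: 2/1 = 2.00


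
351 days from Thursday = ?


Friday

Start: Thursday (index 3)
(3 + 351) mod 7
= 354 mod 7
= 4
Index 4 → Friday


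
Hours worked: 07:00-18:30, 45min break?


10h 45m (645 minutes)

Total time = (18×60+30) - (7×60+0)
= 1110 - 420 = 690 min
Minus break: 690 - 45 = 645 min
= 10h 45m


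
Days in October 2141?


Month: October (month 10)
October has 31 days

31 days


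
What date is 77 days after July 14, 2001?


September 29, 2001

Start: July 14, 2001
Add 77 days
July 14 → August 1: 31 - 14 + 1 = 18 days (77 - 18 = 59 left)
August 1 → September 1: 31 - 1 + 1 = 31 days (59 - 31 = 28 left)
September 1 + 28 = September 29, 2001


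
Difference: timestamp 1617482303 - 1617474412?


Difference = 1617482303 - 1617474412 = 7891 seconds
In hours: 7891 / 3600 ≈ 2.2
In days: 7891 / 86400 ≈ 0.09

7891 seconds (2.2 hours / 0.09 days)


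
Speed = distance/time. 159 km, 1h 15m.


127.2 km/h

Distance: 159 km
Time: 1h 15m = 75 min = 75/60 = 5/4 hours
Speed = 159 ÷ (5/4) = 159 × 4 / 5 = 636/5 = 127.2 km/h


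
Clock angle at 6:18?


Hour hand = 6×30 + 18×0.5 = 189.0°
Minute hand = 18×6 = 108°
Difference = |189.0 - 108| = 81.0°

81.0°


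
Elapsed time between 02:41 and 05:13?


End time in minutes: 5×60 + 13 = 313
Start time in minutes: 2×60 + 41 = 161
Difference = 313 - 161 = 152 minutes
= 2 hours 32 minutes

2h 32m


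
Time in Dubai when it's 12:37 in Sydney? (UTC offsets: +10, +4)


Time difference = UTC+4 - UTC+10 = -6 hours
New hour = (12 -6) mod 24
= 6 mod 24 = 6
Minutes unchanged → 06:37

06:37


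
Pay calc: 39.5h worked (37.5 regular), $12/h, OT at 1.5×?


$486.00

Regular: 37.5h × $12 = $450.00
Overtime: 39.5 - 37.5 = 2.0h
OT pay: 2.0h × $12 × 1.5 = $36.00
Total = $450.00 + $36.00 = $486.00


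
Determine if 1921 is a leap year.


No

Rules: divisible by 4 AND (not by 100 OR by 400)
1921 ÷ 4 = 480 remainder 1 → not divisible by 4
Not divisible by 4 → not a leap year


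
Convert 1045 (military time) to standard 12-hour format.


10:45 AM

Hour: 10
10 < 12 → AM


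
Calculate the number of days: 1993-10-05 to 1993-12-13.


From October 5, 1993 to December 13, 1993
Rest of October 1993: 31 - 5 = 26
Full months: November 30
Days into December 1993: 13
Total = 26 + 30 + 13 = 69 days

69 days


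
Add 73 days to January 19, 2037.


Start: January 19, 2037
Add 73 days
January 19 → February 1: 31 - 19 + 1 = 13 days (73 - 13 = 60 left)
February 1 → March 1: 28 - 1 + 1 = 28 days (60 - 28 = 32 left)
March 1 → April 1: 31 - 1 + 1 = 31 days (32 - 31 = 1 left)
April 1 + 1 = April 2, 2037

April 2, 2037


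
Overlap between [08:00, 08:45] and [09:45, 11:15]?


0 minutes

Meeting A: 480-525 (in minutes from midnight)
Meeting B: 585-675
Overlap start = max(480, 585) = 585
Overlap end = min(525, 675) = 525
Overlap = max(0, 525 - 585) = 0 min


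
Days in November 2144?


Month: November (month 11)
November has 30 days

30 days


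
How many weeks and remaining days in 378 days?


Weeks: 378 ÷ 7 = 54 remainder 0

54 weeks 0 days


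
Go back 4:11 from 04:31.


00:20

Start: 271 minutes from midnight
Subtract: 251 minutes
Remaining: 271 - 251 = 20
Hours: 0, Minutes: 20


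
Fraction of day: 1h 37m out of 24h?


Total minutes: 1×60 + 37 = 97
Day = 24×60 = 1440 minutes
Fraction = 97/1440 ≈ 0.0674
As a percentage: 97/1440 × 100 ≈ 6.74%

0.0674 (6.74%)


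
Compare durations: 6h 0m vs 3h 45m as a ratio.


8:5 (1.60)

Duration 1: 360 minutes
Duration 2: 225 minutes
Ratio = 360:225
GCD = 45
Simplified = 8:5
As a decimal: 8/5 = 1.60


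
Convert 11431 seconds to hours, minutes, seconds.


3h 10m 31s

Hours: 11431 ÷ 3600 = 3 remainder 631
Minutes: 631 ÷ 60 = 10 remainder 31
Seconds: 31


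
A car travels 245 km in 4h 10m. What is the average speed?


58.8 km/h

Distance: 245 km
Time: 4h 10m = 250 min = 250/60 = 25/6 hours
Speed = 245 ÷ (25/6) = 245 × 6 / 25 = 1470/25 = 58.8 km/h


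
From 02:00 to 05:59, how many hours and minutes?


End time in minutes: 5×60 + 59 = 359
Start time in minutes: 2×60 + 0 = 120
Difference = 359 - 120 = 239 minutes
= 3 hours 59 minutes

3h 59m


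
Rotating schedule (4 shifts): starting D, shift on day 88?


Shifts: A, B, C, D
Start: D (index 3)
Day 88: (3 + 88 - 1) mod 4
= 90 mod 4
= 2
Index 2 → shift C

Shift C


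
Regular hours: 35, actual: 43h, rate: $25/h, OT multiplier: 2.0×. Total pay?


$1275.00

Regular: 35h × $25 = $875.00
Overtime: 43 - 35 = 8h
OT pay: 8h × $25 × 2.0 = $400.00
Total = $875.00 + $400.00 = $1275.00


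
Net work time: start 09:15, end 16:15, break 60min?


6h 0m (360 minutes)

Total time = (16×60+15) - (9×60+15)
= 975 - 555 = 420 min
Minus break: 420 - 60 = 360 min
= 6h 0m


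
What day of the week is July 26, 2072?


Tuesday

Zeller's congruence:
q=26, m=7, k=72, j=20
h = (26 + ⌊13×8/5⌋ + 72 + ⌊72/4⌋ + ⌊20/4⌋ - 2×20) mod 7
= (26 + 20 + 72 + 18 + 5 - 40) mod 7
= 101 mod 7 = 3
h=3 → Tuesday


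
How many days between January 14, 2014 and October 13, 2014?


272 days

From January 14, 2014 to October 13, 2014
Rest of January 2014: 31 - 14 = 17
Full months: February 2014 28, March 31, April 30, May 31, June 30, July 31, August 31, September 30
Days into October 2014: 13
Total = 17 + 28 + 31 + 30 + 31 + 30 + 31 + 31 + 30 + 13 = 272 days


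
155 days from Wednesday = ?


Start: Wednesday (index 2)
(2 + 155) mod 7
= 157 mod 7
= 3
Index 3 → Thursday

Thursday


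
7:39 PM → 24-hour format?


19:39

Input: 7:39 PM
PM: 7 + 12 = 19


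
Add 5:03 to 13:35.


Start: 815 minutes from midnight
Add: 303 minutes
Total: 1118 minutes
Hours: 1118 ÷ 60 = 18 remainder 38

18:38


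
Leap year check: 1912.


Yes

Rules: divisible by 4 AND (not by 100 OR by 400)
1912 ÷ 4 = 478 exactly → divisible by 4
1912 ÷ 100 = 19 remainder 12 → not divisible by 100
Divisible by 4 but not by 100 → leap year


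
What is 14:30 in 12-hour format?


Hour: 14
14 - 12 = 2 → PM

2:30 PM


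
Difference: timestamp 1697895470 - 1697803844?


91626 seconds (25.5 hours / 1.06 days)

Difference = 1697895470 - 1697803844 = 91626 seconds
In hours: 91626 / 3600 ≈ 25.5
In days: 91626 / 86400 ≈ 1.06


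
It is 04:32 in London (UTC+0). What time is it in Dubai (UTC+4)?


08:32

Time difference = UTC+4 - UTC+0 = +4 hours
New hour = (4 + 4) mod 24
= 8 mod 24 = 8
Minutes unchanged → 08:32


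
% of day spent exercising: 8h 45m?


Time: 525 minutes
Day: 1440 minutes
Percentage = (525/1440) × 100 ≈ 36.5%

36.5%


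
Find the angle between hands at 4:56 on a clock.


Hour hand = 4×30 + 56×0.5 = 148.0°
Minute hand = 56×6 = 336°
Difference = |148.0 - 336| = 188.0°
Since > 180°: 360 - 188.0 = 172.0°

172.0°


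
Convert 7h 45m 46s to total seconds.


27946 seconds

Hours: 7 × 3600 = 25200
Minutes: 45 × 60 = 2700
Seconds: 46
Total = 25200 + 2700 + 46 = 27946


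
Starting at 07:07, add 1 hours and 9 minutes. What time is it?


Start: 427 minutes from midnight
Add: 69 minutes
Total: 496 minutes
Hours: 496 ÷ 60 = 8 remainder 16

08:16


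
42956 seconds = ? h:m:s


Hours: 42956 ÷ 3600 = 11 remainder 3356
Minutes: 3356 ÷ 60 = 55 remainder 56
Seconds: 56

11h 55m 56s


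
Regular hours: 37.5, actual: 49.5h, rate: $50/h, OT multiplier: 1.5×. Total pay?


$2775.00

Regular: 37.5h × $50 = $1875.00
Overtime: 49.5 - 37.5 = 12.0h
OT pay: 12.0h × $50 × 1.5 = $900.00
Total = $1875.00 + $900.00 = $2775.00


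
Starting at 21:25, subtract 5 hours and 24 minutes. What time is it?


Start: 1285 minutes from midnight
Subtract: 324 minutes
Remaining: 1285 - 324 = 961
Hours: 16, Minutes: 1

16:01


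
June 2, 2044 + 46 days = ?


July 18, 2044

Start: June 2, 2044
Add 46 days
June 2 → July 1: 30 - 2 + 1 = 29 days (46 - 29 = 17 left)
July 1 + 17 = July 18, 2044


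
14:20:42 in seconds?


Hours: 14 × 3600 = 50400
Minutes: 20 × 60 = 1200
Seconds: 42
Total = 50400 + 1200 + 42 = 51642

51642 seconds


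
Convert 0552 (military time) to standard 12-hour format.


5:52 AM

Hour: 5
5 < 12 → AM


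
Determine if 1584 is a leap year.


Yes

Rules: divisible by 4 AND (not by 100 OR by 400)
1584 ÷ 4 = 396 exactly → divisible by 4
1584 ÷ 100 = 15 remainder 84 → not divisible by 100
Divisible by 4 but not by 100 → leap year


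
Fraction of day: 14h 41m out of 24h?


0.6118 (61.18%)

Total minutes: 14×60 + 41 = 881
Day = 24×60 = 1440 minutes
Fraction = 881/1440 ≈ 0.6118
As a percentage: 881/1440 × 100 ≈ 61.18%


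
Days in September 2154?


30 days

Month: September (month 9)
September has 30 days


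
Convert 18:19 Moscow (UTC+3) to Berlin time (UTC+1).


16:19

Time difference = UTC+1 - UTC+3 = -2 hours
New hour = (18 -2) mod 24
= 16 mod 24 = 16
Minutes unchanged → 16:19


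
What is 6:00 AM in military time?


06:00

Input: 6:00 AM
AM hour stays: 6


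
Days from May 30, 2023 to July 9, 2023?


40 days

From May 30, 2023 to July 9, 2023
Rest of May 2023: 31 - 30 = 1
Full months: June 30
Days into July 2023: 9
Total = 1 + 30 + 9 = 40 days


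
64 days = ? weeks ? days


Weeks: 64 ÷ 7 = 9 remainder 1

9 weeks 1 days


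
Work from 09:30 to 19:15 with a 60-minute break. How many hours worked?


Total time = (19×60+15) - (9×60+30)
= 1155 - 570 = 585 min
Minus break: 585 - 60 = 525 min
= 8h 45m

8h 45m (525 minutes)


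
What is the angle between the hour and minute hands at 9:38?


61.0°

Hour hand = 9×30 + 38×0.5 = 289.0°
Minute hand = 38×6 = 228°
Difference = |289.0 - 228| = 61.0°


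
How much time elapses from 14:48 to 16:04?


End time in minutes: 16×60 + 4 = 964
Start time in minutes: 14×60 + 48 = 888
Difference = 964 - 888 = 76 minutes
= 1 hours 16 minutes

1h 16m


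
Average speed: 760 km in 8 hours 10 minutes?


93.1 km/h

Distance: 760 km
Time: 8h 10m = 490 min = 490/60 = 49/6 hours
Speed = 760 ÷ (49/6) = 760 × 6 / 49 = 4560/49 ≈ 93.1 km/h


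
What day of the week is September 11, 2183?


Zeller's congruence:
q=11, m=9, k=83, j=21
h = (11 + ⌊13×10/5⌋ + 83 + ⌊83/4⌋ + ⌊21/4⌋ - 2×21) mod 7
= (11 + 26 + 83 + 20 + 5 - 42) mod 7
= 103 mod 7 = 5
h=5 → Thursday

Thursday


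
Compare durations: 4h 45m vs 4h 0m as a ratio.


Duration 1: 285 minutes
Duration 2: 240 minutes
Ratio = 285:240
GCD = 15
Simplified = 19:16
As a decimal: 19/16 ≈ 1.19

19:16 (1.19)


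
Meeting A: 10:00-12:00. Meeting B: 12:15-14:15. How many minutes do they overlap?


Meeting A: 600-720 (in minutes from midnight)
Meeting B: 735-855
Overlap start = max(600, 735) = 735
Overlap end = min(720, 855) = 720
Overlap = max(0, 720 - 735) = 0 min

0 minutes


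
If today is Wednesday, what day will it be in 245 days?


Start: Wednesday (index 2)
(2 + 245) mod 7
= 247 mod 7
= 2
Index 2 → Wednesday

Wednesday


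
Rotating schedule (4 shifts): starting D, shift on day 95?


Shift B

Shifts: A, B, C, D
Start: D (index 3)
Day 95: (3 + 95 - 1) mod 4
= 97 mod 4
= 1
Index 1 → shift B


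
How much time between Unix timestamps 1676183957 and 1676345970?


Difference = 1676345970 - 1676183957 = 162013 seconds
In hours: 162013 / 3600 ≈ 45.0
In days: 162013 / 86400 ≈ 1.88

162013 seconds (45.0 hours / 1.88 days)


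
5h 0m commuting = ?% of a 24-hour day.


Time: 300 minutes
Day: 1440 minutes
Percentage = (300/1440) × 100 ≈ 20.8%

20.8%


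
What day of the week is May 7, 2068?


Zeller's congruence:
q=7, m=5, k=68, j=20
h = (7 + ⌊13×6/5⌋ + 68 + ⌊68/4⌋ + ⌊20/4⌋ - 2×20) mod 7
= (7 + 15 + 68 + 17 + 5 - 40) mod 7
= 72 mod 7 = 2
h=2 → Monday

Monday


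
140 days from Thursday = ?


Start: Thursday (index 3)
(3 + 140) mod 7
= 143 mod 7
= 3
Index 3 → Thursday

Thursday


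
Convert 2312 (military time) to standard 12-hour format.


Hour: 23
23 - 12 = 11 → PM

11:12 PM


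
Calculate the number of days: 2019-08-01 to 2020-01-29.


181 days

From August 1, 2019 to January 29, 2020
Rest of August 2019: 31 - 1 = 30
Full months: September 30, October 31, November 30, December 31
Days into January 2020: 29
Total = 30 + 30 + 31 + 30 + 31 + 29 = 181 days


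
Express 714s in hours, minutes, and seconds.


0h 11m 54s

Hours: 714 ÷ 3600 = 0 remainder 714
Minutes: 714 ÷ 60 = 11 remainder 54
Seconds: 54


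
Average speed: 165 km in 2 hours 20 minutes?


Distance: 165 km
Time: 2h 20m = 140 min = 140/60 = 7/3 hours
Speed = 165 ÷ (7/3) = 165 × 3 / 7 = 495/7 ≈ 70.7 km/h

70.7 km/h


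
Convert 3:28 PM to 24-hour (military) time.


Input: 3:28 PM
PM: 3 + 12 = 15

15:28


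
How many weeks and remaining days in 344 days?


Weeks: 344 ÷ 7 = 49 remainder 1

49 weeks 1 days


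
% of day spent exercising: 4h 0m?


Time: 240 minutes
Day: 1440 minutes
Percentage = (240/1440) × 100 ≈ 16.7%

16.7%


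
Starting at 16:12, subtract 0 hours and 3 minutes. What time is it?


16:09

Start: 972 minutes from midnight
Subtract: 3 minutes
Remaining: 972 - 3 = 969
Hours: 16, Minutes: 9


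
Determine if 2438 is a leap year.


No

Rules: divisible by 4 AND (not by 100 OR by 400)
2438 ÷ 4 = 609 remainder 2 → not divisible by 4
Not divisible by 4 → not a leap year


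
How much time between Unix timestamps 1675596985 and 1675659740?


Difference = 1675659740 - 1675596985 = 62755 seconds
In hours: 62755 / 3600 ≈ 17.4
In days: 62755 / 86400 ≈ 0.73

62755 seconds (17.4 hours / 0.73 days)


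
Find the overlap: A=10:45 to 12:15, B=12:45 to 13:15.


Meeting A: 645-735 (in minutes from midnight)
Meeting B: 765-795
Overlap start = max(645, 765) = 765
Overlap end = min(735, 795) = 735
Overlap = max(0, 735 - 765) = 0 min

0 minutes


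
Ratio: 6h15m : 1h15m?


Duration 1: 375 minutes
Duration 2: 75 minutes
Ratio = 375:75
GCD = 75
Simplified = 5:1
As a decimal: 5/1 = 5.00

5:1 (5.00)


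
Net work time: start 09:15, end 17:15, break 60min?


7h 0m (420 minutes)

Total time = (17×60+15) - (9×60+15)
= 1035 - 555 = 480 min
Minus break: 480 - 60 = 420 min
= 7h 0m


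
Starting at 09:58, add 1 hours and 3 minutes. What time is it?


11:01

Start: 598 minutes from midnight
Add: 63 minutes
Total: 661 minutes
Hours: 661 ÷ 60 = 11 remainder 1


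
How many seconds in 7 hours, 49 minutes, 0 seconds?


Hours: 7 × 3600 = 25200
Minutes: 49 × 60 = 2940
Seconds: 0
Total = 25200 + 2940 + 0 = 28140

28140 seconds


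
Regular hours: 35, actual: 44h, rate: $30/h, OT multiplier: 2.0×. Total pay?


Regular: 35h × $30 = $1050.00
Overtime: 44 - 35 = 9h
OT pay: 9h × $30 × 2.0 = $540.00
Total = $1050.00 + $540.00 = $1590.00

$1590.00


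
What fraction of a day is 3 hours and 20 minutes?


0.1389 (13.89%)

Total minutes: 3×60 + 20 = 200
Day = 24×60 = 1440 minutes
Fraction = 200/1440 ≈ 0.1389
As a percentage: 200/1440 × 100 ≈ 13.89%


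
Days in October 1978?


Month: October (month 10)
October has 31 days

31 days


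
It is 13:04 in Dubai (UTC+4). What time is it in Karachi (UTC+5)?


14:04

Time difference = UTC+5 - UTC+4 = +1 hours
New hour = (13 + 1) mod 24
= 14 mod 24 = 14
Minutes unchanged → 14:04


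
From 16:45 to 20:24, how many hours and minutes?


3h 39m

End time in minutes: 20×60 + 24 = 1224
Start time in minutes: 16×60 + 45 = 1005
Difference = 1224 - 1005 = 219 minutes
= 3 hours 39 minutes


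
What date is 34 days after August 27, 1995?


Start: August 27, 1995
Add 34 days
August 27 → September 1: 31 - 27 + 1 = 5 days (34 - 5 = 29 left)
September 1 + 29 = September 30, 1995

September 30, 1995


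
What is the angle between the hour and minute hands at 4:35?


72.5°

Hour hand = 4×30 + 35×0.5 = 137.5°
Minute hand = 35×6 = 210°
Difference = |137.5 - 210| = 72.5°


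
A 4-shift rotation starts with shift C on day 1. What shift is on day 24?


Shift B

Shifts: A, B, C, D
Start: C (index 2)
Day 24: (2 + 24 - 1) mod 4
= 25 mod 4
= 1
Index 1 → shift B


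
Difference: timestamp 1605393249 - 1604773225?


620024 seconds (172.2 hours / 7.18 days)

Difference = 1605393249 - 1604773225 = 620024 seconds
In hours: 620024 / 3600 ≈ 172.2
In days: 620024 / 86400 ≈ 7.18


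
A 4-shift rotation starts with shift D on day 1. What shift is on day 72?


Shift C

Shifts: A, B, C, D
Start: D (index 3)
Day 72: (3 + 72 - 1) mod 4
= 74 mod 4
= 2
Index 2 → shift C


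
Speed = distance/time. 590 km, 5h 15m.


Distance: 590 km
Time: 5h 15m = 315 min = 315/60 = 21/4 hours
Speed = 590 ÷ (21/4) = 590 × 4 / 21 = 2360/21 ≈ 112.4 km/h

112.4 km/h


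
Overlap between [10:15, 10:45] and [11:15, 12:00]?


Meeting A: 615-645 (in minutes from midnight)
Meeting B: 675-720
Overlap start = max(615, 675) = 675
Overlap end = min(645, 720) = 645
Overlap = max(0, 645 - 675) = 0 min

0 minutes


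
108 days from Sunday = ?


Wednesday

Start: Sunday (index 6)
(6 + 108) mod 7
= 114 mod 7
= 2
Index 2 → Wednesday


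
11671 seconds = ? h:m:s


3h 14m 31s

Hours: 11671 ÷ 3600 = 3 remainder 871
Minutes: 871 ÷ 60 = 14 remainder 31
Seconds: 31


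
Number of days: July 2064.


Month: July (month 7)
July has 31 days

31 days


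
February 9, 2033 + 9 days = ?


Start: February 9, 2033
Add 9 days
February 9 + 9 = February 18, 2033

February 18, 2033


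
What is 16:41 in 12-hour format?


4:41 PM

Hour: 16
16 - 12 = 4 → PM


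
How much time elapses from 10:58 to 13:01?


2h 3m

End time in minutes: 13×60 + 1 = 781
Start time in minutes: 10×60 + 58 = 658
Difference = 781 - 658 = 123 minutes
= 2 hours 3 minutes


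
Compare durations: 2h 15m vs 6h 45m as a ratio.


Duration 1: 135 minutes
Duration 2: 405 minutes
Ratio = 135:405
GCD = 135
Simplified = 1:3
As a decimal: 1/3 ≈ 0.33

1:3 (0.33)


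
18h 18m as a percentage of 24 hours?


0.7625 (76.25%)

Total minutes: 18×60 + 18 = 1098
Day = 24×60 = 1440 minutes
Fraction = 1098/1440 = 0.7625
As a percentage: 1098/1440 × 100 = 76.25%


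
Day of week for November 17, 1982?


Wednesday

Zeller's congruence:
q=17, m=11, k=82, j=19
h = (17 + ⌊13×12/5⌋ + 82 + ⌊82/4⌋ + ⌊19/4⌋ - 2×19) mod 7
= (17 + 31 + 82 + 20 + 4 - 38) mod 7
= 116 mod 7 = 4
h=4 → Wednesday


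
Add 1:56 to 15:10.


17:06

Start: 910 minutes from midnight
Add: 116 minutes
Total: 1026 minutes
Hours: 1026 ÷ 60 = 17 remainder 6


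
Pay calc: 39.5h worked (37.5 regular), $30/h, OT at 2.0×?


Regular: 37.5h × $30 = $1125.00
Overtime: 39.5 - 37.5 = 2.0h
OT pay: 2.0h × $30 × 2.0 = $120.00
Total = $1125.00 + $120.00 = $1245.00

$1245.00


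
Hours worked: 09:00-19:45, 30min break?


10h 15m (615 minutes)

Total time = (19×60+45) - (9×60+0)
= 1185 - 540 = 645 min
Minus break: 645 - 30 = 615 min
= 10h 15m


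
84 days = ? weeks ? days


Weeks: 84 ÷ 7 = 12 remainder 0

12 weeks 0 days


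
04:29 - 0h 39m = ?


03:50

Start: 269 minutes from midnight
Subtract: 39 minutes
Remaining: 269 - 39 = 230
Hours: 3, Minutes: 50


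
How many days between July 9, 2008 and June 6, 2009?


332 days

From July 9, 2008 to June 6, 2009
Rest of July 2008: 31 - 9 = 22
Full months: August 31, September 30, October 31, November 30, December 31, January 31, February 2009 28, March 31, April 30, May 31
Days into June 2009: 6
Total = 22 + 31 + 30 + 31 + 30 + 31 + 31 + 28 + 31 + 30 + 31 + 6 = 332 days


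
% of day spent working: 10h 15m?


42.7%

Time: 615 minutes
Day: 1440 minutes
Percentage = (615/1440) × 100 ≈ 42.7%


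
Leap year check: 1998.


Rules: divisible by 4 AND (not by 100 OR by 400)
1998 ÷ 4 = 499 remainder 2 → not divisible by 4
Not divisible by 4 → not a leap year

No


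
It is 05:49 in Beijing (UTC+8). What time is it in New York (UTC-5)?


16:49 (previous day)

Time difference = UTC-5 - UTC+8 = -13 hours
New hour = (5 -13) mod 24
= -8 mod 24 = 16
Minutes unchanged → 16:49; -8 < 0 → previous day


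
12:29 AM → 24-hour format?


00:29

Input: 12:29 AM
12 AM → 00 (midnight)


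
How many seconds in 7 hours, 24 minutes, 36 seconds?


Hours: 7 × 3600 = 25200
Minutes: 24 × 60 = 1440
Seconds: 36
Total = 25200 + 1440 + 36 = 26676

26676 seconds


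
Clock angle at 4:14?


43.0°

Hour hand = 4×30 + 14×0.5 = 127.0°
Minute hand = 14×6 = 84°
Difference = |127.0 - 84| = 43.0°


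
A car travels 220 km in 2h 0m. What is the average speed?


110.0 km/h

Distance: 220 km
Time: 2 hours
Speed = 220 / 2 = 110.0 km/h


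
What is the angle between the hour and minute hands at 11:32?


154.0°

Hour hand = 11×30 + 32×0.5 = 346.0°
Minute hand = 32×6 = 192°
Difference = |346.0 - 192| = 154.0°


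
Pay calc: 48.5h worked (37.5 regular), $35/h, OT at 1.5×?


Regular: 37.5h × $35 = $1312.50
Overtime: 48.5 - 37.5 = 11.0h
OT pay: 11.0h × $35 × 1.5 = $577.50
Total = $1312.50 + $577.50 = $1890.00

$1890.00


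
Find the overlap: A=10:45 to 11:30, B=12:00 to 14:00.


Meeting A: 645-690 (in minutes from midnight)
Meeting B: 720-840
Overlap start = max(645, 720) = 720
Overlap end = min(690, 840) = 690
Overlap = max(0, 690 - 720) = 0 min

0 minutes


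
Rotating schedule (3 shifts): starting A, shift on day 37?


Shifts: A, B, C
Start: A (index 0)
Day 37: (0 + 37 - 1) mod 3
= 36 mod 3
= 0
Index 0 → shift A

Shift A


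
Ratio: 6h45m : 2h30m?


27:10 (2.70)

Duration 1: 405 minutes
Duration 2: 150 minutes
Ratio = 405:150
GCD = 15
Simplified = 27:10
As a decimal: 27/10 = 2.70


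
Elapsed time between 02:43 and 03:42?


End time in minutes: 3×60 + 42 = 222
Start time in minutes: 2×60 + 43 = 163
Difference = 222 - 163 = 59 minutes
= 0 hours 59 minutes

0h 59m


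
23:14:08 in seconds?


Hours: 23 × 3600 = 82800
Minutes: 14 × 60 = 840
Seconds: 8
Total = 82800 + 840 + 8 = 83648

83648 seconds


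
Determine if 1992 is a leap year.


Rules: divisible by 4 AND (not by 100 OR by 400)
1992 ÷ 4 = 498 exactly → divisible by 4
1992 ÷ 100 = 19 remainder 92 → not divisible by 100
Divisible by 4 but not by 100 → leap year

Yes


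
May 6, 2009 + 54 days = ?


Start: May 6, 2009
Add 54 days
May 6 → June 1: 31 - 6 + 1 = 26 days (54 - 26 = 28 left)
June 1 + 28 = June 29, 2009

June 29, 2009


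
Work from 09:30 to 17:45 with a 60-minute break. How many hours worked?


7h 15m (435 minutes)

Total time = (17×60+45) - (9×60+30)
= 1065 - 570 = 495 min
Minus break: 495 - 60 = 435 min
= 7h 15m


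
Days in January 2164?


31 days

Month: January (month 1)
January has 31 days


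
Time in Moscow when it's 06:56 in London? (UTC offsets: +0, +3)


Time difference = UTC+3 - UTC+0 = +3 hours
New hour = (6 + 3) mod 24
= 9 mod 24 = 9
Minutes unchanged → 09:56

09:56


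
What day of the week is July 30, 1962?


Monday

Zeller's congruence:
q=30, m=7, k=62, j=19
h = (30 + ⌊13×8/5⌋ + 62 + ⌊62/4⌋ + ⌊19/4⌋ - 2×19) mod 7
= (30 + 20 + 62 + 15 + 4 - 38) mod 7
= 93 mod 7 = 2
h=2 → Monday


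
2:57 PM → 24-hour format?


Input: 2:57 PM
PM: 2 + 12 = 14

14:57


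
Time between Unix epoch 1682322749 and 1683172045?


Difference = 1683172045 - 1682322749 = 849296 seconds
In hours: 849296 / 3600 ≈ 235.9
In days: 849296 / 86400 ≈ 9.83

849296 seconds (235.9 hours / 9.83 days)


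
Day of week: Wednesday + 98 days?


Wednesday

Start: Wednesday (index 2)
(2 + 98) mod 7
= 100 mod 7
= 2
Index 2 → Wednesday


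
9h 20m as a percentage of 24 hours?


0.3889 (38.89%)

Total minutes: 9×60 + 20 = 560
Day = 24×60 = 1440 minutes
Fraction = 560/1440 ≈ 0.3889
As a percentage: 560/1440 × 100 ≈ 38.89%


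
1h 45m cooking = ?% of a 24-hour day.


Time: 105 minutes
Day: 1440 minutes
Percentage = (105/1440) × 100 ≈ 7.3%

7.3%


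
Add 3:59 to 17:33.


21:32

Start: 1053 minutes from midnight
Add: 239 minutes
Total: 1292 minutes
Hours: 1292 ÷ 60 = 21 remainder 32


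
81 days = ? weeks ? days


11 weeks 4 days

Weeks: 81 ÷ 7 = 11 remainder 4


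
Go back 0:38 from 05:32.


04:54

Start: 332 minutes from midnight
Subtract: 38 minutes
Remaining: 332 - 38 = 294
Hours: 4, Minutes: 54


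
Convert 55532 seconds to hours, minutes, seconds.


Hours: 55532 ÷ 3600 = 15 remainder 1532
Minutes: 1532 ÷ 60 = 25 remainder 32
Seconds: 32

15h 25m 32s


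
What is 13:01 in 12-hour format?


Hour: 13
13 - 12 = 1 → PM

1:01 PM


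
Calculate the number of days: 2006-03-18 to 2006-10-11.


From March 18, 2006 to October 11, 2006
Rest of March 2006: 31 - 18 = 13
Full months: April 30, May 31, June 30, July 31, August 31, September 30
Days into October 2006: 11
Total = 13 + 30 + 31 + 30 + 31 + 31 + 30 + 11 = 207 days

207 days


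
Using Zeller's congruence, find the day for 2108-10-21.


Sunday

Zeller's congruence:
q=21, m=10, k=8, j=21
h = (21 + ⌊13×11/5⌋ + 8 + ⌊8/4⌋ + ⌊21/4⌋ - 2×21) mod 7
= (21 + 28 + 8 + 2 + 5 - 42) mod 7
= 22 mod 7 = 1
h=1 → Sunday


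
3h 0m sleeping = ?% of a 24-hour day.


12.5%

Time: 180 minutes
Day: 1440 minutes
Percentage = (180/1440) × 100 = 12.5%


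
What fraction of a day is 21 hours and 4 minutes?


Total minutes: 21×60 + 4 = 1264
Day = 24×60 = 1440 minutes
Fraction = 1264/1440 ≈ 0.8778
As a percentage: 1264/1440 × 100 ≈ 87.78%

0.8778 (87.78%)


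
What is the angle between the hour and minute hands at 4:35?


Hour hand = 4×30 + 35×0.5 = 137.5°
Minute hand = 35×6 = 210°
Difference = |137.5 - 210| = 72.5°

72.5°


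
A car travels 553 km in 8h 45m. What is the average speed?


63.2 km/h

Distance: 553 km
Time: 8h 45m = 525 min = 525/60 = 35/4 hours
Speed = 553 ÷ (35/4) = 553 × 4 / 35 = 2212/35 = 63.2 km/h
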